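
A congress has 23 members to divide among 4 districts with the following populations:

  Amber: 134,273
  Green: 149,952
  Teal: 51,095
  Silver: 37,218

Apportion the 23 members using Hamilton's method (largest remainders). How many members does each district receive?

Total 372538; standard divisor 372538/23 ≈ 16197.304.
Standard quotas: Amber 8.2898, Green 9.2578, Teal 3.1545, Silver 2.2978.
Lower quotas: Amber 8, Green 9, Teal 3, Silver 2 (sum 22, leaving 1 seat).
Remainders in descending order: Silver 0.2978, Amber 0.2898, Green 0.2578, Teal 0.1545.
The surplus seat goes to Silver.

Amber=8; Green=9; Teal=3; Silver=3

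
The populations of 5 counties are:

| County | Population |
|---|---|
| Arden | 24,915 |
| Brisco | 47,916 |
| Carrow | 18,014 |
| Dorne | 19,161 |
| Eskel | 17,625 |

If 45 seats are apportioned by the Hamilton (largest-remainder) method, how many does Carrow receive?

Standard divisor: 127631 ÷ 45 ≈ 2836.244.
Standard quotas: Arden 8.7845, Brisco 16.8942, Carrow 6.3514, Dorne 6.7558, Eskel 6.2142.
Lower quotas: Arden 8, Brisco 16, Carrow 6, Dorne 6, Eskel 6 (sum 42, leaving 3 seats).
Remainders in descending order: Brisco 0.8942, Arden 0.7845, Dorne 0.7558, Carrow 0.3514, Eskel 0.2142.
The surplus seats go to Brisco, Arden, Dorne.
Carrow receives 6.

6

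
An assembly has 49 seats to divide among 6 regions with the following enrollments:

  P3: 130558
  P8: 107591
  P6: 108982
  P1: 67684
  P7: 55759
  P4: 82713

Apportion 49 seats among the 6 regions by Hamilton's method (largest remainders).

Total 553287; standard divisor 553287/49 ≈ 11291.571.
Standard quotas: P3 11.5624, P8 9.5284, P6 9.6516, P1 5.9942, P7 4.9381, P4 7.3252.
Lower quotas: P3 11, P8 9, P6 9, P1 5, P7 4, P4 7 (sum 45, leaving 4 seats).
Remainders in descending order: P1 0.9942, P7 0.9381, P6 0.6516, P3 0.5624, P8 0.5284, P4 0.3252.
The surplus seats go to P1, P7, P6, P3.

P3: 12, P8: 9, P6: 10, P1: 6, P7: 5, P4: 7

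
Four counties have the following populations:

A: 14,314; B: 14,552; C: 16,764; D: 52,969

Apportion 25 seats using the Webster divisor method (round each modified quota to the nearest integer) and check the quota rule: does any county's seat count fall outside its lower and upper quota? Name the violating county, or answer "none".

none

Standard quotas: A 3.629, B 3.690, C 4.251, D 13.430.
Webster allocation: A 4, B 4, C 4, D 13.
Every allocation lies between the lower and upper quota.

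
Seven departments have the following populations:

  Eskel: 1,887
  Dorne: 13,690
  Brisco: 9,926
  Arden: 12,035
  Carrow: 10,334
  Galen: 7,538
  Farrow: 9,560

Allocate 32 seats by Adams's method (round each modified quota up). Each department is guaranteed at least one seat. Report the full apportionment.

Eskel: 1; Dorne: 6; Brisco: 5; Arden: 6; Carrow: 5; Galen: 4; Farrow: 5

Standard divisor 64970/32 ≈ 2030.312; standard quotas: Eskel 0.929, Dorne 6.743, Brisco 4.889, Arden 5.928, Carrow 5.090, Galen 3.713, Farrow 4.709.
Rounding up gives 1, 7, 5, 6, 6, 4, 5 = 34 seats, so the divisor must be adjusted.
With modified divisor 2300: modified quotas Eskel 0.820, Dorne 5.952, Brisco 4.316, Arden 5.233, Carrow 4.493, Galen 3.277, Farrow 4.157.
Rounding up: Eskel 1, Dorne 6, Brisco 5, Arden 6, Carrow 5, Galen 4, Farrow 5 (total 32).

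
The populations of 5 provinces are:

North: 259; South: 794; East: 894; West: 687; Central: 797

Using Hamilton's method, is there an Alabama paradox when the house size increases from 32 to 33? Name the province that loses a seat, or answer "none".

North

At 32 seats: North 3, South 7, East 8, West 6, Central 8.
At 33 seats: North 2, South 8, East 8, West 7, Central 8.
North drops from 3 to 2.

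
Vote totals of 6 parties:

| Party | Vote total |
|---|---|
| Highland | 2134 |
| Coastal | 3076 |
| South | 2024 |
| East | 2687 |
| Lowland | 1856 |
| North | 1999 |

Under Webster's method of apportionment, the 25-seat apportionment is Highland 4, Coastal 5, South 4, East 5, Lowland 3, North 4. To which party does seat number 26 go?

Coastal

Priority for the next seat is population ÷ (current seats + 0.5).
Priorities: Highland 474.222, Coastal 559.273, South 449.778, East 488.545, Lowland 530.286, North 444.222.
Highest priority: Coastal.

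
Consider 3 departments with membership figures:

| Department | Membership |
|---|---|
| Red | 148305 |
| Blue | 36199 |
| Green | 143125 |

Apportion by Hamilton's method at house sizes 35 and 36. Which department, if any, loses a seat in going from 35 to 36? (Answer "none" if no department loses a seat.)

At 35 seats: Red 16, Blue 4, Green 15.
At 36 seats: Red 16, Blue 4, Green 16.
No department's allocation decreased.

none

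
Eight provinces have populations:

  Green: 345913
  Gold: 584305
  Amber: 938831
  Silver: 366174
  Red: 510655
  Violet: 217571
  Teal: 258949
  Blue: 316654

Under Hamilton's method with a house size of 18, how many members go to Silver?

Standard divisor: 3539052 ÷ 18 = 196614.
Standard quotas: Green 1.7594, Gold 2.9718, Amber 4.7750, Silver 1.8624, Red 2.5972, Violet 1.1066, Teal 1.3170, Blue 1.6105.
Lower quotas: Green 1, Gold 2, Amber 4, Silver 1, Red 2, Violet 1, Teal 1, Blue 1 (sum 13, leaving 5 seats).
Remainders in descending order: Gold 0.9718, Silver 0.8624, Amber 0.7750, Green 0.7594, Blue 0.6105, Red 0.5972, Teal 0.3170, Violet 0.1066.
Largest remainders: Gold, Silver, Amber, Green, Blue receive the extra seats.
Silver receives 2.

2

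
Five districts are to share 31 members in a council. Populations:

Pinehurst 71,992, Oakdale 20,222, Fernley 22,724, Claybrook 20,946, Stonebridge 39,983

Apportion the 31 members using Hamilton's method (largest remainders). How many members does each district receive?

The standard divisor is 175867/31 ≈ 5673.129.
Standard quotas: Pinehurst 12.6900, Oakdale 3.5645, Fernley 4.0055, Claybrook 3.6921, Stonebridge 7.0478.
Lower quotas: Pinehurst 12, Oakdale 3, Fernley 4, Claybrook 3, Stonebridge 7 (sum 29, leaving 2 seats).
Remainders in descending order: Claybrook 0.6921, Pinehurst 0.6900, Oakdale 0.5645, Stonebridge 0.0478, Fernley 0.0055.
Largest remainders: Claybrook, Pinehurst receive the extra seats.

Pinehurst=13, Oakdale=3, Fernley=4, Claybrook=4, Stonebridge=7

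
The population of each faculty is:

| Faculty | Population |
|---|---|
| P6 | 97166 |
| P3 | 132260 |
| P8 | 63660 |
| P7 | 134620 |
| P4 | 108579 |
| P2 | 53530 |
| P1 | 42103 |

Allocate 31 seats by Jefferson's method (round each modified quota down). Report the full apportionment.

P6: 5; P3: 7; P8: 3; P7: 7; P4: 5; P2: 2; P1: 2

Standard divisor 631918/31 ≈ 20384.452; standard quotas: P6 4.767, P3 6.488, P8 3.123, P7 6.604, P4 5.327, P2 2.626, P1 2.065.
Rounding down gives 4, 6, 3, 6, 5, 2, 2 = 28 seats, so the divisor must be adjusted.
With modified divisor 18500: modified quotas P6 5.252, P3 7.149, P8 3.441, P7 7.277, P4 5.869, P2 2.894, P1 2.276.
Rounding down: P6 5, P3 7, P8 3, P7 7, P4 5, P2 2, P1 2 (total 31).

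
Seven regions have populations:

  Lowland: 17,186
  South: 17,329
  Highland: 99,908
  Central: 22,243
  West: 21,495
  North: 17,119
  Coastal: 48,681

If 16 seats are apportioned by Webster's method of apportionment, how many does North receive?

1

Standard divisor 243961/16 ≈ 15247.562; standard quotas: Lowland 1.127, South 1.137, Highland 6.552, Central 1.459, West 1.410, North 1.123, Coastal 3.193.
Rounding to the nearest integer gives 1, 1, 7, 1, 1, 1, 3 = 15 seats, so the divisor must be adjusted.
With modified divisor 14600: modified quotas Lowland 1.177, South 1.187, Highland 6.843, Central 1.523, West 1.472, North 1.173, Coastal 3.334.
Rounding to the nearest integer: Lowland 1, South 1, Highland 7, Central 2, West 1, North 1, Coastal 3 (total 16).
North receives 1.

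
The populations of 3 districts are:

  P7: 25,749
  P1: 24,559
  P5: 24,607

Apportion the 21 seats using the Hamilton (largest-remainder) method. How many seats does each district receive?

Total 74915; standard divisor 74915/21 ≈ 3567.381.
Standard quotas: P7 7.2179, P1 6.8843, P5 6.8978.
Lower quotas: P7 7, P1 6, P5 6 (sum 19, leaving 2 seats).
Remainders in descending order: P5 0.8978, P1 0.8843, P7 0.2179.
The surplus seats go to P5, P1.

P7: 7, P1: 7, P5: 7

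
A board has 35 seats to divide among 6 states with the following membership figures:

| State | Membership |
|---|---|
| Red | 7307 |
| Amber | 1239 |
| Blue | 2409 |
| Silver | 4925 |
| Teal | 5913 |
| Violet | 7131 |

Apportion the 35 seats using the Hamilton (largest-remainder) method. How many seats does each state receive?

Red=9, Amber=1, Blue=3, Silver=6, Teal=7, Violet=9

The standard divisor is 28924/35 ≈ 826.4.
Standard quotas: Red 8.8420, Amber 1.4993, Blue 2.9151, Silver 5.9596, Teal 7.1551, Violet 8.6290.
Lower quotas: Red 8, Amber 1, Blue 2, Silver 5, Teal 7, Violet 8 (sum 31, leaving 4 seats).
Remainders in descending order: Silver 0.9596, Blue 0.9151, Red 0.8420, Violet 0.6290, Amber 0.4993, Teal 0.1551.
Largest remainders: Silver, Blue, Red, Violet receive the extra seats.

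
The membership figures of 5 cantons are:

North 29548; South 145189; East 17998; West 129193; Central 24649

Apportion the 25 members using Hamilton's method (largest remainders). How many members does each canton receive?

North: 2, South: 11, East: 1, West: 9, Central: 2

The standard divisor is 346577/25 ≈ 13863.08.
Standard quotas: North 2.1314, South 10.4731, East 1.2983, West 9.3192, Central 1.7780.
Lower quotas: North 2, South 10, East 1, West 9, Central 1 (sum 23, leaving 2 seats).
Remainders in descending order: Central 0.7780, South 0.4731, West 0.3192, East 0.2983, North 0.1314.
Largest remainders: Central, South receive the extra seats.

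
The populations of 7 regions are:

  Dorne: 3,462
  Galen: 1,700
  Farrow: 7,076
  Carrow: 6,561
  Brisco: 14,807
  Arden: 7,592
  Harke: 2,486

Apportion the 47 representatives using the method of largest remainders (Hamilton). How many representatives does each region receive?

The standard divisor is 43684/47 ≈ 929.447.
Standard quotas: Dorne 3.7248, Galen 1.8290, Farrow 7.6131, Carrow 7.0590, Brisco 15.9310, Arden 8.1683, Harke 2.6747.
Lower quotas: Dorne 3, Galen 1, Farrow 7, Carrow 7, Brisco 15, Arden 8, Harke 2 (sum 43, leaving 4 seats).
Remainders in descending order: Brisco 0.9310, Galen 0.8290, Dorne 0.7248, Harke 0.6747, Farrow 0.6131, Arden 0.1683, Carrow 0.0590.
The surplus seats go to Brisco, Galen, Dorne, Harke.

Dorne 4, Galen 2, Farrow 7, Carrow 7, Brisco 16, Arden 8, Harke 3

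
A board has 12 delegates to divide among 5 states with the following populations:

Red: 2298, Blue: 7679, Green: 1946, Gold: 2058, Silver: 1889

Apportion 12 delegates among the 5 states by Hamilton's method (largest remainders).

Red: 2; Blue: 6; Green: 1; Gold: 2; Silver: 1

Total 15870; standard divisor 15870/12 ≈ 1322.5.
Standard quotas: Red 1.7376, Blue 5.8064, Green 1.4715, Gold 1.5561, Silver 1.4284.
Lower quotas: Red 1, Blue 5, Green 1, Gold 1, Silver 1 (sum 9, leaving 3 seats).
Remainders in descending order: Blue 0.8064, Red 0.7376, Gold 0.5561, Green 0.4715, Silver 0.4284.
The surplus seats go to Blue, Red, Gold.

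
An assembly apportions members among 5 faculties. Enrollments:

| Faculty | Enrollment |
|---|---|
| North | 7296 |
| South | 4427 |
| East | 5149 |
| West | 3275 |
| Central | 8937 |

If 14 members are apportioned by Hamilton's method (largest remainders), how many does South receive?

2

Total 29084; standard divisor 29084/14 ≈ 2077.429.
Standard quotas: North 3.5120, South 2.1310, East 2.4785, West 1.5765, Central 4.3020.
Lower quotas: North 3, South 2, East 2, West 1, Central 4 (sum 12, leaving 2 seats).
Remainders in descending order: West 0.5765, North 0.5120, East 0.4785, Central 0.3020, South 0.1310.
The surplus seats go to West, North.
South receives 2.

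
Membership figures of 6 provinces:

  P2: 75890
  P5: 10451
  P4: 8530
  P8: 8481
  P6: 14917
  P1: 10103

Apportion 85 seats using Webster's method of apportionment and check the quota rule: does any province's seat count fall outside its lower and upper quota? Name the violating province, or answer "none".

Standard quotas: P2 50.250, P5 6.920, P4 5.648, P8 5.616, P6 9.877, P1 6.690.
Webster allocation: P2 49, P5 7, P4 6, P8 6, P6 10, P1 7.
P2 has quota 50.250 (lower 50, upper 51) but receives 49 — outside the quota interval.

P2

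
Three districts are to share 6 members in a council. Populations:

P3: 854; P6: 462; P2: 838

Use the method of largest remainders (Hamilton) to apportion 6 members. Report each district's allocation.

Total 2154; standard divisor 2154/6 = 359.
Standard quotas: P3 2.379, P6 1.287, P2 2.334.
Lower quotas: P3 2, P6 1, P2 2 (sum 5, leaving 1 seat).
Remainders in descending order: P3 0.379, P2 0.334, P6 0.287.
Largest remainder: P3 receives the extra seat.

P3 3, P6 1, P2 2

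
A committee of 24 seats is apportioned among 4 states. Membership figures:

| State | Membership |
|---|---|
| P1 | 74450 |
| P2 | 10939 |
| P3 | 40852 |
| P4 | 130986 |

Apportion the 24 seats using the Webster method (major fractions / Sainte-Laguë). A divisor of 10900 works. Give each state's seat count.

With modified divisor 10900: modified quotas P1 6.830, P2 1.004, P3 3.748, P4 12.017.
Rounding to the nearest integer: P1 7, P2 1, P3 4, P4 12 (total 24).

P1=7, P2=1, P3=4, P4=12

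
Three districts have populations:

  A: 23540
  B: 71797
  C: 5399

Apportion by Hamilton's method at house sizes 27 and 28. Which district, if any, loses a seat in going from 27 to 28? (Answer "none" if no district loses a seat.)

At 27 seats: A 6, B 19, C 2.
At 28 seats: A 7, B 20, C 1.
C drops from 2 to 1.

C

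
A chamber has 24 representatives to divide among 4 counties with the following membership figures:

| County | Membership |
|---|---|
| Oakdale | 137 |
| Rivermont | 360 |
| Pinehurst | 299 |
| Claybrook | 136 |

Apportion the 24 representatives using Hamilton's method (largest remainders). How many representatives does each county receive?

Oakdale: 4, Rivermont: 9, Pinehurst: 8, Claybrook: 3

Standard divisor: 932 ÷ 24 ≈ 38.833.
Standard quotas: Oakdale 3.528, Rivermont 9.270, Pinehurst 7.700, Claybrook 3.502.
Lower quotas: Oakdale 3, Rivermont 9, Pinehurst 7, Claybrook 3 (sum 22, leaving 2 seats).
Remainders in descending order: Pinehurst 0.700, Oakdale 0.528, Claybrook 0.502, Rivermont 0.270.
Largest remainders: Pinehurst, Oakdale receive the extra seats.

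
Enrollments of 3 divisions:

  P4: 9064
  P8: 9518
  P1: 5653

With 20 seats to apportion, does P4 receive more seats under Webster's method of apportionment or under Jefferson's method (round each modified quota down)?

Jefferson

Webster: P4 7, P8 8, P1 5.
Jefferson: P4 8, P8 8, P1 4.
P4 gets 7 under Webster and 8 under Jefferson.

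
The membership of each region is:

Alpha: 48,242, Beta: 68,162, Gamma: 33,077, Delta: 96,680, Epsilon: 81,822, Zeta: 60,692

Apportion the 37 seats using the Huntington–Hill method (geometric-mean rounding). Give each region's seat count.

Alpha 5; Beta 6; Gamma 3; Delta 9; Epsilon 8; Zeta 6

With divisor 10652: modified quotas Alpha 4.529, Beta 6.399, Gamma 3.105, Delta 9.076, Epsilon 7.681, Zeta 5.698.
Geometric-mean thresholds: Alpha √(4·5)=4.472, Beta √(6·7)=6.481, Gamma √(3·4)=3.464, Delta √(9·10)=9.487, Epsilon √(7·8)=7.483, Zeta √(5·6)=5.477.
Each quota rounded against its threshold gives Alpha 5, Beta 6, Gamma 3, Delta 9, Epsilon 8, Zeta 6 (total 37).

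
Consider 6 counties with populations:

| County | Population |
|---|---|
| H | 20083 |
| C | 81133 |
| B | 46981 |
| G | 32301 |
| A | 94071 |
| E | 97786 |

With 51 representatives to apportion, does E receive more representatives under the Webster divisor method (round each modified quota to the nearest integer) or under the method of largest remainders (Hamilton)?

Webster: H 3, C 11, B 6, G 4, A 13, E 14.
Hamilton: H 3, C 11, B 7, G 4, A 13, E 13.
E gets 14 under Webster and 13 under Hamilton.

Webster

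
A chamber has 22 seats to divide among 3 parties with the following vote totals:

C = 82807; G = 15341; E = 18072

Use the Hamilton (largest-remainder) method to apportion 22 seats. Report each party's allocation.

Standard divisor: 116220 ÷ 22 ≈ 5282.727.
Standard quotas: C 15.6750, G 2.9040, E 3.4210.
Lower quotas: C 15, G 2, E 3 (sum 20, leaving 2 seats).
Remainders in descending order: G 0.9040, C 0.6750, E 0.4210.
Largest remainders: G, C receive the extra seats.

C 16; G 3; E 3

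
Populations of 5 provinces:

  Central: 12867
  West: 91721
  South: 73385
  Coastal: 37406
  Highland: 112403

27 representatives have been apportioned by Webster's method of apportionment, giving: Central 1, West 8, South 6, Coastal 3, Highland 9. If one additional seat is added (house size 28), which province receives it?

Highland

Priority for the next seat is population ÷ (current seats + 0.5).
Priorities: Central 8578.000, West 10790.706, South 11290.000, Coastal 10687.429, Highland 11831.895.
Highest priority: Highland.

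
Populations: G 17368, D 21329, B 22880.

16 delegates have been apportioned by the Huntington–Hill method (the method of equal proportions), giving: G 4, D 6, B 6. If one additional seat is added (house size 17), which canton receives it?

G

Priority for the next seat is population ÷ (√(s·(s+1))).
Priorities: G 3883.603, D 3291.136, B 3530.461.
Highest priority: G.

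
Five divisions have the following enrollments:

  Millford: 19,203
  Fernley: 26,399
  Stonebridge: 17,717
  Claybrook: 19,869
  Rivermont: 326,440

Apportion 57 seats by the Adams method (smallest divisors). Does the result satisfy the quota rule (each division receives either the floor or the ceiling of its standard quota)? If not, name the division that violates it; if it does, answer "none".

Rivermont

Standard quotas: Millford 2.672, Fernley 3.673, Stonebridge 2.465, Claybrook 2.765, Rivermont 45.424.
Adams allocation: Millford 3, Fernley 4, Stonebridge 3, Claybrook 3, Rivermont 44.
Rivermont has quota 45.424 (lower 45, upper 46) but receives 44 — outside the quota interval.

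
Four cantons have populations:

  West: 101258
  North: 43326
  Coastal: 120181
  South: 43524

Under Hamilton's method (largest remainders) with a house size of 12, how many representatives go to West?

Total 308289; standard divisor 308289/12 ≈ 25690.75.
Standard quotas: West 3.9414, North 1.6864, Coastal 4.6780, South 1.6942.
Lower quotas: West 3, North 1, Coastal 4, South 1 (sum 9, leaving 3 seats).
Remainders in descending order: West 0.9414, South 0.6942, North 0.6864, Coastal 0.6780.
The surplus seats go to West, South, North.
West receives 4.

4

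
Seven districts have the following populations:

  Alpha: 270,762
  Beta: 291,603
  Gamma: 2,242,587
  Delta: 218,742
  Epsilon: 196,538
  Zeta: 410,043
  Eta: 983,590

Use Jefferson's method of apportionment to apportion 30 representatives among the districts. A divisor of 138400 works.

With modified divisor 138400: modified quotas Alpha 1.956, Beta 2.107, Gamma 16.204, Delta 1.581, Epsilon 1.420, Zeta 2.963, Eta 7.107.
Rounding down: Alpha 1, Beta 2, Gamma 16, Delta 1, Epsilon 1, Zeta 2, Eta 7 (total 30).

Alpha: 1, Beta: 2, Gamma: 16, Delta: 1, Epsilon: 1, Zeta: 2, Eta: 7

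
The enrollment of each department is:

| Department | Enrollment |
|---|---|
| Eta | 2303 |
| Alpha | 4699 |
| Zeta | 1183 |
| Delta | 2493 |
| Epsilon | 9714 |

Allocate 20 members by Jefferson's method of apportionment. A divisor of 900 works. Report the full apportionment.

Eta 2, Alpha 5, Zeta 1, Delta 2, Epsilon 10

With modified divisor 900: modified quotas Eta 2.559, Alpha 5.221, Zeta 1.314, Delta 2.770, Epsilon 10.793.
Rounding down: Eta 2, Alpha 5, Zeta 1, Delta 2, Epsilon 10 (total 20).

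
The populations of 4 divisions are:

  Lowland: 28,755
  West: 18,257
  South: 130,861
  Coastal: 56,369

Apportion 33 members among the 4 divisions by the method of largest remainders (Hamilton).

Lowland=4; West=3; South=18; Coastal=8

Total 234242; standard divisor 234242/33 ≈ 7098.242.
Standard quotas: Lowland 4.0510, West 2.5720, South 18.4357, Coastal 7.9413.
Lower quotas: Lowland 4, West 2, South 18, Coastal 7 (sum 31, leaving 2 seats).
Remainders in descending order: Coastal 0.9413, West 0.5720, South 0.4357, Lowland 0.0510.
The surplus seats go to Coastal, West.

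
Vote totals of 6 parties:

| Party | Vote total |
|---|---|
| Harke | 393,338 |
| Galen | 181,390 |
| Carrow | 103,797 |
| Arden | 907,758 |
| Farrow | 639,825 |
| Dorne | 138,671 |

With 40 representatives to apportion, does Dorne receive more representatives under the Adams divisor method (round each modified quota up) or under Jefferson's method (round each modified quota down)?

Adams: Harke 7, Galen 3, Carrow 2, Arden 15, Farrow 10, Dorne 3.
Jefferson: Harke 7, Galen 3, Carrow 1, Arden 16, Farrow 11, Dorne 2.
Dorne gets 3 under Adams and 2 under Jefferson.

Adams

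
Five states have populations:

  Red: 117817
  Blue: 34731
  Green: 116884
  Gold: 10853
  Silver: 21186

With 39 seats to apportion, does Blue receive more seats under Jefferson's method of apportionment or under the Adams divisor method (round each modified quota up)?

Adams

Jefferson: Red 16, Blue 4, Green 16, Gold 1, Silver 2.
Adams: Red 15, Blue 5, Green 14, Gold 2, Silver 3.
Blue gets 4 under Jefferson and 5 under Adams.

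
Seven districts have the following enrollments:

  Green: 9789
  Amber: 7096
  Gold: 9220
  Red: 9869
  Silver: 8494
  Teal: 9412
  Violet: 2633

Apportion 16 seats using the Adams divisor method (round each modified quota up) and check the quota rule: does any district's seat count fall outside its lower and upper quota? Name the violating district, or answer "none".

none

Standard quotas: Green 2.771, Amber 2.009, Gold 2.610, Red 2.794, Silver 2.405, Teal 2.665, Violet 0.745.
Adams allocation: Green 3, Amber 2, Gold 2, Red 3, Silver 2, Teal 3, Violet 1.
Every allocation lies between the lower and upper quota.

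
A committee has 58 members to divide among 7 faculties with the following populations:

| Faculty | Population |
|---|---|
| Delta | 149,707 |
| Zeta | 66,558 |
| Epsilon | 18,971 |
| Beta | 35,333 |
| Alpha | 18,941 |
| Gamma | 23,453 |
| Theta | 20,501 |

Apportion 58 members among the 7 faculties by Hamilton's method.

Delta: 26, Zeta: 12, Epsilon: 3, Beta: 6, Alpha: 3, Gamma: 4, Theta: 4

Total 333464; standard divisor 333464/58 ≈ 5749.379.
Standard quotas: Delta 26.0388, Zeta 11.5766, Epsilon 3.2997, Beta 6.1455, Alpha 3.2944, Gamma 4.0792, Theta 3.5658.
Lower quotas: Delta 26, Zeta 11, Epsilon 3, Beta 6, Alpha 3, Gamma 4, Theta 3 (sum 56, leaving 2 seats).
Remainders in descending order: Zeta 0.5766, Theta 0.5658, Epsilon 0.2997, Alpha 0.2944, Beta 0.1455, Gamma 0.0792, Delta 0.0388.
The surplus seats go to Zeta, Theta.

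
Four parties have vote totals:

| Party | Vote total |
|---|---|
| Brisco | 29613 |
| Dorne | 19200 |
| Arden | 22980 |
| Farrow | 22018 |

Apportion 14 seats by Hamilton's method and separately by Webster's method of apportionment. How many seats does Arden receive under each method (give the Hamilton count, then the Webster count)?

Hamilton: Brisco 4, Dorne 3, Arden 4, Farrow 3.
Webster: Brisco 5, Dorne 3, Arden 3, Farrow 3.
Arden gets 4 under Hamilton and 3 under Webster.

4 and 3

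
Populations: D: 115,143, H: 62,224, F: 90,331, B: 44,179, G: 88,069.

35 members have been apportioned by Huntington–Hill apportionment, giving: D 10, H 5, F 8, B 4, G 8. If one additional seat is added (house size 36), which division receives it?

Priority for the next seat is population ÷ (√(s·(s+1))).
Priorities: D 10978.454, H 11360.496, F 10645.610, B 9878.725, G 10379.031.
Highest priority: H.

H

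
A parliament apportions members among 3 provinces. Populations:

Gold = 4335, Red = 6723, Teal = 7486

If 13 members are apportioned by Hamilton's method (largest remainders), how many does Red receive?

5

The standard divisor is 18544/13 ≈ 1426.462.
Standard quotas: Gold 3.0390, Red 4.7131, Teal 5.2480.
Lower quotas: Gold 3, Red 4, Teal 5 (sum 12, leaving 1 seat).
Remainders in descending order: Red 0.7131, Teal 0.2480, Gold 0.0390.
The surplus seat goes to Red.
Red receives 5.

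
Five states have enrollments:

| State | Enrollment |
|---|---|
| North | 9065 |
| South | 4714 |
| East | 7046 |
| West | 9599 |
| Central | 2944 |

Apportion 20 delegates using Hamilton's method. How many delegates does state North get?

5

The standard divisor is 33368/20 ≈ 1668.4.
Standard quotas: North 5.4333, South 2.8255, East 4.2232, West 5.7534, Central 1.7646.
Lower quotas: North 5, South 2, East 4, West 5, Central 1 (sum 17, leaving 3 seats).
Remainders in descending order: South 0.8255, Central 0.7646, West 0.7534, North 0.4333, East 0.2232.
The surplus seats go to South, Central, West.
North receives 5.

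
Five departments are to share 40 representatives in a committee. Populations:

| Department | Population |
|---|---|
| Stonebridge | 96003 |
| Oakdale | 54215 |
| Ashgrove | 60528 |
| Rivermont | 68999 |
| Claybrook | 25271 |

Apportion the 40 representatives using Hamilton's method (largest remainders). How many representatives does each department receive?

Standard divisor: 305016 ÷ 40 ≈ 7625.4.
Standard quotas: Stonebridge 12.5899, Oakdale 7.1098, Ashgrove 7.9377, Rivermont 9.0486, Claybrook 3.3141.
Lower quotas: Stonebridge 12, Oakdale 7, Ashgrove 7, Rivermont 9, Claybrook 3 (sum 38, leaving 2 seats).
Remainders in descending order: Ashgrove 0.9377, Stonebridge 0.5899, Claybrook 0.3141, Oakdale 0.1098, Rivermont 0.0486.
Largest remainders: Ashgrove, Stonebridge receive the extra seats.

Stonebridge: 13, Oakdale: 7, Ashgrove: 8, Rivermont: 9, Claybrook: 3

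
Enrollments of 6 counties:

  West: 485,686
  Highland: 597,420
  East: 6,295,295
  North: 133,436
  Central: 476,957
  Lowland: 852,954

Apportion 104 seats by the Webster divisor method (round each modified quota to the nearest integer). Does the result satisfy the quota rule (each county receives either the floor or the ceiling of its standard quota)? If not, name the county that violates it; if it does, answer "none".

Standard quotas: West 5.713, Highland 7.027, East 74.048, North 1.570, Central 5.610, Lowland 10.033.
Webster allocation: West 6, Highland 7, East 73, North 2, Central 6, Lowland 10.
East has quota 74.048 (lower 74, upper 75) but receives 73 — outside the quota interval.

East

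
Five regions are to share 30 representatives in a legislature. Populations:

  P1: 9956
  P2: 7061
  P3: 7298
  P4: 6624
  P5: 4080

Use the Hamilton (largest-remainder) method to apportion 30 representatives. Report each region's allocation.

P1=9, P2=6, P3=6, P4=6, P5=3

The standard divisor is 35019/30 ≈ 1167.3.
Standard quotas: P1 8.5291, P2 6.0490, P3 6.2520, P4 5.6746, P5 3.4952.
Lower quotas: P1 8, P2 6, P3 6, P4 5, P5 3 (sum 28, leaving 2 seats).
Remainders in descending order: P4 0.6746, P1 0.5291, P5 0.4952, P3 0.2520, P2 0.0490.
Largest remainders: P4, P1 receive the extra seats.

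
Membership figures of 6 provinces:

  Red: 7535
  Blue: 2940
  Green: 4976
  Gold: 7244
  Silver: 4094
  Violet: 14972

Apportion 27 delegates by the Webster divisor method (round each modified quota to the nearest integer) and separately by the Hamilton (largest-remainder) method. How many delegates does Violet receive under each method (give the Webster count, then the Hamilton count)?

9 and 10

Webster: Red 5, Blue 2, Green 3, Gold 5, Silver 3, Violet 9.
Hamilton: Red 5, Blue 2, Green 3, Gold 5, Silver 2, Violet 10.
Violet gets 9 under Webster and 10 under Hamilton.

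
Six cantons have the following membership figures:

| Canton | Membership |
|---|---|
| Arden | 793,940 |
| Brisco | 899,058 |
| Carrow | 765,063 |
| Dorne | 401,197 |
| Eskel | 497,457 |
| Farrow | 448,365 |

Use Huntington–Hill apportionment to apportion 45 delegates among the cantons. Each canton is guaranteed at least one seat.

Arden 9, Brisco 11, Carrow 9, Dorne 5, Eskel 6, Farrow 5

With divisor 84705: modified quotas Arden 9.373, Brisco 10.614, Carrow 9.032, Dorne 4.736, Eskel 5.873, Farrow 5.293.
Geometric-mean thresholds: Arden √(9·10)=9.487, Brisco √(10·11)=10.488, Carrow √(9·10)=9.487, Dorne √(4·5)=4.472, Eskel √(5·6)=5.477, Farrow √(5·6)=5.477.
Each quota rounded against its threshold gives Arden 9, Brisco 11, Carrow 9, Dorne 5, Eskel 6, Farrow 5 (total 45).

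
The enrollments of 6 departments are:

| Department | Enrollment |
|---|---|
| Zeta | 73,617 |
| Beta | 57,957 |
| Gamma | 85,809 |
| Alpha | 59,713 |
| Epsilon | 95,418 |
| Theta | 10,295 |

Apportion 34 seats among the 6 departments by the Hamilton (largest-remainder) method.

Zeta: 7, Beta: 5, Gamma: 8, Alpha: 5, Epsilon: 8, Theta: 1

Standard divisor: 382809 ÷ 34 ≈ 11259.088.
Standard quotas: Zeta 6.5385, Beta 5.1476, Gamma 7.6213, Alpha 5.3035, Epsilon 8.4748, Theta 0.9144.
Lower quotas: Zeta 6, Beta 5, Gamma 7, Alpha 5, Epsilon 8, Theta 0 (sum 31, leaving 3 seats).
Remainders in descending order: Theta 0.9144, Gamma 0.6213, Zeta 0.5385, Epsilon 0.4748, Alpha 0.3035, Beta 0.1476.
The surplus seats go to Theta, Gamma, Zeta.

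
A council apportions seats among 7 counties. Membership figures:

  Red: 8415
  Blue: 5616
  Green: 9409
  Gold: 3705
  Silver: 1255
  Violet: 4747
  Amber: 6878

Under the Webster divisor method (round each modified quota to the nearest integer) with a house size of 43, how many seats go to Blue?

Standard divisor 40025/43 ≈ 930.814; standard quotas: Red 9.040, Blue 6.033, Green 10.108, Gold 3.980, Silver 1.348, Violet 5.100, Amber 7.389.
Rounding to the nearest integer gives 9, 6, 10, 4, 1, 5, 7 = 42 seats, so the divisor must be adjusted.
With modified divisor 900: modified quotas Red 9.350, Blue 6.240, Green 10.454, Gold 4.117, Silver 1.394, Violet 5.274, Amber 7.642.
Rounding to the nearest integer: Red 9, Blue 6, Green 10, Gold 4, Silver 1, Violet 5, Amber 8 (total 43).
Blue receives 6.

6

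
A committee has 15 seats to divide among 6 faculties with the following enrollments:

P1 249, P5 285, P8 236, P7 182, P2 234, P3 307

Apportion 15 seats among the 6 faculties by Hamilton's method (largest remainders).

The standard divisor is 1493/15 ≈ 99.533.
Standard quotas: P1 2.502, P5 2.863, P8 2.371, P7 1.829, P2 2.351, P3 3.084.
Lower quotas: P1 2, P5 2, P8 2, P7 1, P2 2, P3 3 (sum 12, leaving 3 seats).
Remainders in descending order: P5 0.863, P7 0.829, P1 0.502, P8 0.371, P2 0.351, P3 0.084.
Largest remainders: P5, P7, P1 receive the extra seats.

P1=3, P5=3, P8=2, P7=2, P2=2, P3=3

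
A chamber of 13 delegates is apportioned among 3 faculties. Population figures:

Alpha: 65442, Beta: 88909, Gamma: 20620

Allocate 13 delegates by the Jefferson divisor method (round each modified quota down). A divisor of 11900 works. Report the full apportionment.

Alpha 5; Beta 7; Gamma 1

With modified divisor 11900: modified quotas Alpha 5.499, Beta 7.471, Gamma 1.733.
Rounding down: Alpha 5, Beta 7, Gamma 1 (total 13).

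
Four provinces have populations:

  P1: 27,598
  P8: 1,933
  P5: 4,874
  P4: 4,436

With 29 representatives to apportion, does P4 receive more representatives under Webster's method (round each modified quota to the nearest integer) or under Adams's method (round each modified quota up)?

Adams

Webster: P1 21, P8 1, P5 4, P4 3.
Adams: P1 19, P8 2, P5 4, P4 4.
P4 gets 3 under Webster and 4 under Adams.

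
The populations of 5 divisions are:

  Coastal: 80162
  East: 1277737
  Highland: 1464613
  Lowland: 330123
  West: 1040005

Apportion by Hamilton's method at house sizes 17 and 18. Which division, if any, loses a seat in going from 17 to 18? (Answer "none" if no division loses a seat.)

At 17 seats: Coastal 0, East 5, Highland 6, Lowland 2, West 4.
At 18 seats: Coastal 0, East 6, Highland 6, Lowland 1, West 5.
Lowland drops from 2 to 1.

Lowland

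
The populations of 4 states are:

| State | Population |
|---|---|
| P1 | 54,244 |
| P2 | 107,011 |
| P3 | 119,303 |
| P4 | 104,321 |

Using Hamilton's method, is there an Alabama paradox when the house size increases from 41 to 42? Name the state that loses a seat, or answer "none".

none

At 41 seats: P1 6, P2 11, P3 13, P4 11.
At 42 seats: P1 6, P2 12, P3 13, P4 11.
No state's allocation decreased.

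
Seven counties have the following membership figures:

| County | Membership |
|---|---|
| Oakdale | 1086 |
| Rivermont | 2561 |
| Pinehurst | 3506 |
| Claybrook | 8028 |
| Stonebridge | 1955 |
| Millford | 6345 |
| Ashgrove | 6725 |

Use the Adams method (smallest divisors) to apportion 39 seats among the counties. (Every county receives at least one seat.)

Oakdale: 2; Rivermont: 3; Pinehurst: 5; Claybrook: 10; Stonebridge: 3; Millford: 8; Ashgrove: 8

Standard divisor 30206/39 ≈ 774.513; standard quotas: Oakdale 1.402, Rivermont 3.307, Pinehurst 4.527, Claybrook 10.365, Stonebridge 2.524, Millford 8.192, Ashgrove 8.683.
Rounding up gives 2, 4, 5, 11, 3, 9, 9 = 43 seats, so the divisor must be adjusted.
With modified divisor 870: modified quotas Oakdale 1.248, Rivermont 2.944, Pinehurst 4.030, Claybrook 9.228, Stonebridge 2.247, Millford 7.293, Ashgrove 7.730.
Rounding up: Oakdale 2, Rivermont 3, Pinehurst 5, Claybrook 10, Stonebridge 3, Millford 8, Ashgrove 8 (total 39).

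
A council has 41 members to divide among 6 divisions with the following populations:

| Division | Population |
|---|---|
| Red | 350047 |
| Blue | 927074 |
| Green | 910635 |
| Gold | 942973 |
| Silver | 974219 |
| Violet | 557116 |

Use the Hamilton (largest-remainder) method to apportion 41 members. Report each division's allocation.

Red=3, Blue=8, Green=8, Gold=8, Silver=9, Violet=5

The standard divisor is 4662064/41 ≈ 113708.878.
Standard quotas: Red 3.0784, Blue 8.1530, Green 8.0085, Gold 8.2929, Silver 8.5677, Violet 4.8995.
Lower quotas: Red 3, Blue 8, Green 8, Gold 8, Silver 8, Violet 4 (sum 39, leaving 2 seats).
Remainders in descending order: Violet 0.8995, Silver 0.5677, Gold 0.2929, Blue 0.1530, Red 0.0784, Green 0.0085.
The surplus seats go to Violet, Silver.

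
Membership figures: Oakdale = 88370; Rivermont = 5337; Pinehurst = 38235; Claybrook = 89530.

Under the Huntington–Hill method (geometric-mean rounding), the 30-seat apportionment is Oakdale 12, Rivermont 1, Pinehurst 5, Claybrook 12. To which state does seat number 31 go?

Priority for the next seat is population ÷ (√(s·(s+1))).
Priorities: Oakdale 7075.262, Rivermont 3773.829, Pinehurst 6980.724, Claybrook 7168.137.
Highest priority: Claybrook.

Claybrook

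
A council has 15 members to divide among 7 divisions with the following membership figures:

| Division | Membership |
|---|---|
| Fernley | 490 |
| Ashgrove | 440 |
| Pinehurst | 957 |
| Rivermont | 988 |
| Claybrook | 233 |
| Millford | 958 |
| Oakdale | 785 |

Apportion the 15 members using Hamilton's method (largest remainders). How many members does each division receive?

Total 4851; standard divisor 4851/15 ≈ 323.4.
Standard quotas: Fernley 1.515, Ashgrove 1.361, Pinehurst 2.959, Rivermont 3.055, Claybrook 0.720, Millford 2.962, Oakdale 2.427.
Lower quotas: Fernley 1, Ashgrove 1, Pinehurst 2, Rivermont 3, Claybrook 0, Millford 2, Oakdale 2 (sum 11, leaving 4 seats).
Remainders in descending order: Millford 0.962, Pinehurst 0.959, Claybrook 0.720, Fernley 0.515, Oakdale 0.427, Ashgrove 0.361, Rivermont 0.055.
Largest remainders: Millford, Pinehurst, Claybrook, Fernley receive the extra seats.

Fernley 2, Ashgrove 1, Pinehurst 3, Rivermont 3, Claybrook 1, Millford 3, Oakdale 2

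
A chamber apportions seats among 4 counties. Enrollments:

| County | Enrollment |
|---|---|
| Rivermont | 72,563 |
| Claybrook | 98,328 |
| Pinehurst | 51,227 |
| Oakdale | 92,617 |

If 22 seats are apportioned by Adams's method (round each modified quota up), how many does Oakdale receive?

6

Standard divisor 314735/22 ≈ 14306.136; standard quotas: Rivermont 5.072, Claybrook 6.873, Pinehurst 3.581, Oakdale 6.474.
Rounding up gives 6, 7, 4, 7 = 24 seats, so the divisor must be adjusted.
With modified divisor 15900: modified quotas Rivermont 4.564, Claybrook 6.184, Pinehurst 3.222, Oakdale 5.825.
Rounding up: Rivermont 5, Claybrook 7, Pinehurst 4, Oakdale 6 (total 22).
Oakdale receives 6.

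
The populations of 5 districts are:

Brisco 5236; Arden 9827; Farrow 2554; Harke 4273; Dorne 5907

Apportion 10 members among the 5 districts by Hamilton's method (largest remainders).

Standard divisor: 27797 ÷ 10 ≈ 2779.7.
Standard quotas: Brisco 1.8837, Arden 3.5353, Farrow 0.9188, Harke 1.5372, Dorne 2.1250.
Lower quotas: Brisco 1, Arden 3, Farrow 0, Harke 1, Dorne 2 (sum 7, leaving 3 seats).
Remainders in descending order: Farrow 0.9188, Brisco 0.8837, Harke 0.5372, Arden 0.5353, Dorne 0.1250.
The surplus seats go to Farrow, Brisco, Harke.

Brisco 2, Arden 3, Farrow 1, Harke 2, Dorne 2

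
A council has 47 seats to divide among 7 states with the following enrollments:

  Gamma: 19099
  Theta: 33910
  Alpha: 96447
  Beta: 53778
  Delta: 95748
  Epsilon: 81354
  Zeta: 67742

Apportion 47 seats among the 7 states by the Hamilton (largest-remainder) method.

Total 448078; standard divisor 448078/47 ≈ 9533.574.
Standard quotas: Gamma 2.0033, Theta 3.5569, Alpha 10.1166, Beta 5.6409, Delta 10.0432, Epsilon 8.5334, Zeta 7.1056.
Lower quotas: Gamma 2, Theta 3, Alpha 10, Beta 5, Delta 10, Epsilon 8, Zeta 7 (sum 45, leaving 2 seats).
Remainders in descending order: Beta 0.6409, Theta 0.5569, Epsilon 0.5334, Alpha 0.1166, Zeta 0.1056, Delta 0.0432, Gamma 0.0033.
Largest remainders: Beta, Theta receive the extra seats.

Gamma 2, Theta 4, Alpha 10, Beta 6, Delta 10, Epsilon 8, Zeta 7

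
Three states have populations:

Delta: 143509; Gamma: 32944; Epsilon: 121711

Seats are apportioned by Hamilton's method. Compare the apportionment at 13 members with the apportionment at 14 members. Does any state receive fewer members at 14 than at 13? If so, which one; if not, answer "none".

At 13 seats: Delta 6, Gamma 2, Epsilon 5.
At 14 seats: Delta 7, Gamma 1, Epsilon 6.
Gamma drops from 2 to 1.

Gamma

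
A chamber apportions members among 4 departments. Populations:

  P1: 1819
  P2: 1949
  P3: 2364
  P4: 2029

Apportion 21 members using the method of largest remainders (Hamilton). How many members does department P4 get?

5

Standard divisor: 8161 ÷ 21 ≈ 388.619.
Standard quotas: P1 4.681, P2 5.015, P3 6.083, P4 5.221.
Lower quotas: P1 4, P2 5, P3 6, P4 5 (sum 20, leaving 1 seat).
Remainders in descending order: P1 0.681, P4 0.221, P3 0.083, P2 0.015.
The surplus seat goes to P1.
P4 receives 5.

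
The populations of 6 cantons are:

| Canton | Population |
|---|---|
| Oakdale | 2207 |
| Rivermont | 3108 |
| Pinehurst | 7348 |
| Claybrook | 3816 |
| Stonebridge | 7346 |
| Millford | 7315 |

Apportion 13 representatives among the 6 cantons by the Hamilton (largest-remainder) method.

The standard divisor is 31140/13 ≈ 2395.385.
Standard quotas: Oakdale 0.9214, Rivermont 1.2975, Pinehurst 3.0676, Claybrook 1.5931, Stonebridge 3.0667, Millford 3.0538.
Lower quotas: Oakdale 0, Rivermont 1, Pinehurst 3, Claybrook 1, Stonebridge 3, Millford 3 (sum 11, leaving 2 seats).
Remainders in descending order: Oakdale 0.9214, Claybrook 0.5931, Rivermont 0.2975, Pinehurst 0.0676, Stonebridge 0.0667, Millford 0.0538.
The surplus seats go to Oakdale, Claybrook.

Oakdale: 1, Rivermont: 1, Pinehurst: 3, Claybrook: 2, Stonebridge: 3, Millford: 3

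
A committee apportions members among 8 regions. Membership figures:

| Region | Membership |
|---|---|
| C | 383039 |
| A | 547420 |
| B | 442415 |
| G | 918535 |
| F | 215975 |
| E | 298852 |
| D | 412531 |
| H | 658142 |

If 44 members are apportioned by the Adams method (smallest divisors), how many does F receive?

3

Standard divisor 3876909/44 ≈ 88111.568; standard quotas: C 4.347, A 6.213, B 5.021, G 10.425, F 2.451, E 3.392, D 4.682, H 7.469.
Rounding up gives 5, 7, 6, 11, 3, 4, 5, 8 = 49 seats, so the divisor must be adjusted.
With modified divisor 97700: modified quotas C 3.921, A 5.603, B 4.528, G 9.402, F 2.211, E 3.059, D 4.222, H 6.736.
Rounding up: C 4, A 6, B 5, G 10, F 3, E 4, D 5, H 7 (total 44).
F receives 3.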